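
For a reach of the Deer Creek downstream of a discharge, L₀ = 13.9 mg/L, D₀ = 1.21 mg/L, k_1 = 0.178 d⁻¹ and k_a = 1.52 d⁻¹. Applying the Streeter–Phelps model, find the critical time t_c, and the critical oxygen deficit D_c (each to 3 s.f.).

t_c ≈ 0.802 d; D_c ≈ 1.41 mg/L

With k_a/k_1 = 8.539 and 1 − D₀(k_a−k_1)/(k_1 L₀) = 0.3437,
t_c = ln(8.539 × 0.3437) / (1.52 − 0.178) = ln(2.935) / 1.342 = 1.077/1.342 = 0.8023 d.
L(t_c) = L₀ e^(−k_1 t_c) = 13.9 × 0.8669 = 12.05 mg/L, and at the critical point k_a D_c = k_1 L, so D_c = (0.178/1.52) × 12.05 = 1.411 mg/L.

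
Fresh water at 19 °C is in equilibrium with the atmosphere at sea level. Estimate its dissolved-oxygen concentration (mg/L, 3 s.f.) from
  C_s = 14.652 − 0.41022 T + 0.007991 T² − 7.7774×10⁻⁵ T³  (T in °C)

C_s = 14.652 − 0.41022×19 + 0.007991×19² − 7.7774×10⁻⁵×19³ = 9.209 mg/L.

C_s ≈ 9.21 mg/L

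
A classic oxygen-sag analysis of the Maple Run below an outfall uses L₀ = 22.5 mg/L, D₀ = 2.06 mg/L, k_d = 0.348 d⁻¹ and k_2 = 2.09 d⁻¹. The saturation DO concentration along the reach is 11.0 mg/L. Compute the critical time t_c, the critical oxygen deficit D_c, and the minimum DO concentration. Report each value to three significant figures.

With k_2/k_d = 6.006 and 1 − D₀(k_2−k_d)/(k_d L₀) = 0.5417,
t_c = ln(6.006 × 0.5417) / (2.09 − 0.348) = ln(3.253) / 1.742 = 1.180/1.742 = 0.6772 d.
D_c = (k_d/k_2) L₀ e^(−k_d t_c) = (0.348/2.09) × 22.5 × e^(−0.348×0.6772) = 0.1665 × 22.5 × 0.7900 = 2.960 mg/L.
Minimum DO = C_s − D_c = 11.0 − 2.960 = 8.040 mg/L.

t_c ≈ 0.677 d; D_c ≈ 2.96 mg/L; min DO ≈ 8.04 mg/L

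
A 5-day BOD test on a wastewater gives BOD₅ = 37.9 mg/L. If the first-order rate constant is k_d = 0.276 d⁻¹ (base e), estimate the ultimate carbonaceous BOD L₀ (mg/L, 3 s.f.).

BOD₅ = L₀(1 − e^(−5k_d)) ⇒ L₀ = BOD₅ / (1 − e^(−5×0.276))
= 37.9 / (1 − 0.2516) = 37.9 / 0.7484 = 50.64 mg/L.

L₀ ≈ 50.6 mg/L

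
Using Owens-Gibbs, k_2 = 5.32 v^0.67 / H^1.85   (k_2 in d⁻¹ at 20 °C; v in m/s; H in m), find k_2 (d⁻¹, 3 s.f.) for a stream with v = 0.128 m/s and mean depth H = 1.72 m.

k_2 = 5.32 × 0.128^0.67 / 1.72^1.85 = 5.32 × 0.2522 / 2.727 = 0.4921 d⁻¹.

k_2 ≈ 0.492 d⁻¹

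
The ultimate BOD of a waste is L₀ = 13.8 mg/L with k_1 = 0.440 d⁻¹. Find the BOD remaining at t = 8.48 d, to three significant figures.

L_t = L₀ e^(−k_1 t) = 13.8 × e^(−0.440×8.48) = 13.8 × 0.02396 = 0.3307 mg/L.

L ≈ 0.331 mg/L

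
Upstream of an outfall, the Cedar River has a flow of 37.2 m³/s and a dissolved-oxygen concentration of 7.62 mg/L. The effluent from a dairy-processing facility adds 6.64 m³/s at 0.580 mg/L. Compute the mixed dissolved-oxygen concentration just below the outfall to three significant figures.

6.55 mg/L

Flow-weighted mixing: C = (Q_r C_r + Q_w C_w)/(Q_r + Q_w)
= (37.2×7.62 + 6.64×0.580)/(37.2 + 6.64) = 287.3/43.84 = 6.554 mg/L.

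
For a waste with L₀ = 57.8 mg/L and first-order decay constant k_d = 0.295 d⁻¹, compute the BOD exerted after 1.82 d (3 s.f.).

y ≈ 24.0 mg/L

y_t = L₀(1 − e^(−k_d t)) = 57.8 × (1 − e^(−0.295×1.82))
= 57.8 × (1 − 0.5846) = 57.8 × 0.4154 = 24.01 mg/L.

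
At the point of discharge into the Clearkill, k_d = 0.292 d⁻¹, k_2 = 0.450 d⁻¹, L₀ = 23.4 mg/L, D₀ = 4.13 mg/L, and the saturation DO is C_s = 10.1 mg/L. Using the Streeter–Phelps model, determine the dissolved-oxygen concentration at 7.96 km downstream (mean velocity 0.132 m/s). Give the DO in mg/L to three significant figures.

Travel time t = x/v = 7.96 km / (0.132 m/s) = 7960 m / 0.132 m/s = 60300 s = 0.6980 d.
k_d L₀/(k_2−k_d) = 0.292×23.4/(0.450−0.292) = 6.833/0.1580 = 43.25 mg/L.
e^(−k_d t) = e^(−0.292×0.6980) = 0.8156; e^(−k_2 t) = e^(−0.450×0.6980) = 0.7305.
D = 43.25 × (0.8156 − 0.7305) + 4.13 × 0.7305 = 3.683 + 3.017 = 6.700 mg/L.
DO = C_s − D = 10.1 − 6.700 = 3.400 mg/L.

DO ≈ 3.40 mg/L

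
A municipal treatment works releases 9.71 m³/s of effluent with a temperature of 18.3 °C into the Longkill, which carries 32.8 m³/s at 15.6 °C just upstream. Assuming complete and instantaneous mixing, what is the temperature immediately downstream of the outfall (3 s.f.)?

Flow-weighted mixing: C = (Q_r C_r + Q_w C_w)/(Q_r + Q_w)
= (32.8×15.6 + 9.71×18.3)/(32.8 + 9.71) = 689.4/42.51 = 16.22 °C.

16.2 °C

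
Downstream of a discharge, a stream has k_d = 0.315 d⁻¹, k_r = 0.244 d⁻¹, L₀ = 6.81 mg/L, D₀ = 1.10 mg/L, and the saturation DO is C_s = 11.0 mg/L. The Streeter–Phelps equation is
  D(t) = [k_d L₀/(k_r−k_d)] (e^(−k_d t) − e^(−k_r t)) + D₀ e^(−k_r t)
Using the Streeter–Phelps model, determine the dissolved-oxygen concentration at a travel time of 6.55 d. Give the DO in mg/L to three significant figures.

k_d L₀/(k_r−k_d) = 0.315×6.81/(0.244−0.315) = 2.145/-0.07100 = -30.21 mg/L.
e^(−k_d t) = e^(−0.315×6.550) = 0.1270; e^(−k_r t) = e^(−0.244×6.550) = 0.2023.
D = -30.21 × (0.1270 − 0.2023) + 1.10 × 0.2023 = 2.273 + 0.2225 = 2.495 mg/L.
DO = C_s − D = 11.0 − 2.495 = 8.505 mg/L.

DO ≈ 8.50 mg/L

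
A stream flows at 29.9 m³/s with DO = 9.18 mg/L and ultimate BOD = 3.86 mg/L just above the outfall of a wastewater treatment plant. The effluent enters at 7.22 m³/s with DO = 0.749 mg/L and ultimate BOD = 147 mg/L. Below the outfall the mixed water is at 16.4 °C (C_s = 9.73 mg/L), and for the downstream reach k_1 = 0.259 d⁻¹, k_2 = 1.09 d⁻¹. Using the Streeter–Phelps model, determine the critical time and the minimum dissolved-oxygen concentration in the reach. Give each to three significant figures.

t_c ≈ 1.43 d; minimum DO ≈ 4.53 mg/L

Mixed DO = (29.9×9.18 + 7.22×0.749)/(29.9+7.22) = 279.9/37.12 = 7.540 mg/L.
Mixed L₀ = (29.9×3.86 + 7.22×147)/(37.12) = 1177/37.12 = 31.70 mg/L.
Initial deficit D₀ = C_s − DO₀ = 9.73 − 7.540 = 2.190 mg/L.
t_c = (1/0.8310) ln[(1.09/0.259)(1 − 2.190×0.8310/(0.259×31.70))] = 1.203 × ln(3.276) = 1.428 d.
D_c = (0.259/1.09) × 31.70 × e^(−0.259×1.428) = 0.2376 × 31.70 × 0.6909 = 5.204 mg/L.
Minimum DO = 9.73 − 5.204 = 4.526 mg/L.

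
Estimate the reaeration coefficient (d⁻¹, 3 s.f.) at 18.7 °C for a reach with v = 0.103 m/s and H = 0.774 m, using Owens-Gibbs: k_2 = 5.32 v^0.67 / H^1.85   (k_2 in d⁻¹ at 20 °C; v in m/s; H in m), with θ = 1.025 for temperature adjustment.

k_2 ≈ 1.80 d⁻¹

k_2(20) = 5.32 × 0.103^0.67 / 0.774^1.85 = 5.32 × 0.2181 / 0.6225 = 1.864 d⁻¹.
k_2(18.7) = 1.864 × 1.025^(18.7−20) = 1.864 × 0.9684 = 1.805 d⁻¹.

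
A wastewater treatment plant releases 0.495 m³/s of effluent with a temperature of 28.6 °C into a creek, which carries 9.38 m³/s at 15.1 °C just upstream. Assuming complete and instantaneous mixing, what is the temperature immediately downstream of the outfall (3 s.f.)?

15.8 °C

Flow-weighted mixing: C = (Q_r C_r + Q_w C_w)/(Q_r + Q_w)
= (9.38×15.1 + 0.495×28.6)/(9.38 + 0.495) = 155.8/9.875 = 15.78 °C.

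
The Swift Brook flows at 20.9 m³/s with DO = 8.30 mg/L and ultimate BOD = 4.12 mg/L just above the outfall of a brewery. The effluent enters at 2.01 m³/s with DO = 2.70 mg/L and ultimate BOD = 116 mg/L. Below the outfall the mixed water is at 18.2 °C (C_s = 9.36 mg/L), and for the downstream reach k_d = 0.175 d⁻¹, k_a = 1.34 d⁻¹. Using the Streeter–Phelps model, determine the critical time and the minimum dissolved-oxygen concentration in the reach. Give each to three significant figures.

t_c ≈ 0.588 d; minimum DO ≈ 7.72 mg/L

Mixed DO = (20.9×8.30 + 2.01×2.70)/(20.9+2.01) = 178.9/22.91 = 7.809 mg/L.
Mixed L₀ = (20.9×4.12 + 2.01×116)/(22.91) = 319.3/22.91 = 13.94 mg/L.
Initial deficit D₀ = C_s − DO₀ = 9.36 − 7.809 = 1.551 mg/L.
t_c = (1/1.165) ln[(1.34/0.175)(1 − 1.551×1.165/(0.175×13.94))] = 0.8584 × ln(1.983) = 0.5875 d.
D_c = (0.175/1.34) × 13.94 × e^(−0.175×0.5875) = 0.1306 × 13.94 × 0.9023 = 1.642 mg/L.
Minimum DO = 9.36 − 1.642 = 7.718 mg/L.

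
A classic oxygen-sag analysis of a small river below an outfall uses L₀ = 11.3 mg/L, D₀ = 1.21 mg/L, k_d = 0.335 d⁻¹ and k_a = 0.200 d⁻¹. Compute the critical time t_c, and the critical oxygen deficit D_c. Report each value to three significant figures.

t_c ≈ 3.51 d; D_c ≈ 5.84 mg/L

At the critical point dD/dt = 0, so k_d L₀ e^(−k_d t) = k_a D. Substituting D(t) from the Streeter–Phelps equation and solving for t gives
t_c = ln[(k_a/k_d)(1 − D₀(k_a−k_d)/(k_d L₀))] / (k_a−k_d).
Here k_a−k_d = -0.1350 d⁻¹ and 1 − D₀(k_a−k_d)/(k_d L₀) = 1 − 1.21×-0.1350/(0.335×11.3) = 1.043, so
t_c = ln(0.5970 × 1.043) / -0.1350 = -0.4736 / -0.1350 = 3.508 d.
D_c = (k_d/k_a) L₀ e^(−k_d t_c) = (0.335/0.200) × 11.3 × e^(−0.335×3.508) = 1.675 × 11.3 × 0.3088 = 5.844 mg/L.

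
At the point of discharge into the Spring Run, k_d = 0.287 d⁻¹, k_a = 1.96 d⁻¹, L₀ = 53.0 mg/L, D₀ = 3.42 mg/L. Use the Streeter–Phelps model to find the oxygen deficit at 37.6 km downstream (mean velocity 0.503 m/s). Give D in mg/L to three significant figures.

D ≈ 6.05 mg/L

Travel time t = x/v = 37.6 km / (0.503 m/s) = 37600 m / 0.503 m/s = 74750 s = 0.8652 d.
k_d L₀/(k_a−k_d) = 0.287×53.0/(1.96−0.287) = 15.21/1.673 = 9.092 mg/L.
e^(−k_d t) = e^(−0.287×0.8652) = 0.7801; e^(−k_a t) = e^(−1.96×0.8652) = 0.1835.
D = 9.092 × (0.7801 − 0.1835) + 3.42 × 0.1835 = 5.425 + 0.6274 = 6.052 mg/L.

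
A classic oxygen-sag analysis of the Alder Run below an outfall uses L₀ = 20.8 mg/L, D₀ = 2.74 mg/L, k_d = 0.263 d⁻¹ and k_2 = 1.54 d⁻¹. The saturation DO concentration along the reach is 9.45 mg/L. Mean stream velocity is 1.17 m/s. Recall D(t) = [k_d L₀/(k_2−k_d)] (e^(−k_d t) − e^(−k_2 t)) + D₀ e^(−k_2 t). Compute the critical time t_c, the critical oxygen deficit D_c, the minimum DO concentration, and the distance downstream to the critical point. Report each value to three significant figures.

At the critical point dD/dt = 0, so k_d L₀ e^(−k_d t) = k_2 D. Substituting D(t) from the Streeter–Phelps equation and solving for t gives
t_c = ln[(k_2/k_d)(1 − D₀(k_2−k_d)/(k_d L₀))] / (k_2−k_d).
Here k_2−k_d = 1.277 d⁻¹ and 1 − D₀(k_2−k_d)/(k_d L₀) = 1 − 2.74×1.277/(0.263×20.8) = 0.3604, so
t_c = ln(5.856 × 0.3604) / 1.277 = 0.7468 / 1.277 = 0.5848 d.
D_c = (k_d/k_2) L₀ e^(−k_d t_c) = (0.263/1.54) × 20.8 × e^(−0.263×0.5848) = 0.1708 × 20.8 × 0.8574 = 3.046 mg/L.
Minimum DO = C_s − D_c = 9.45 − 3.046 = 6.404 mg/L.
x_c = v t_c = 1.17 m/s × 0.5848 d × 86400 s/d = 59120 m ≈ 59.1 km.

t_c ≈ 0.585 d; D_c ≈ 3.05 mg/L; min DO ≈ 6.40 mg/L; x_c ≈ 59.1 km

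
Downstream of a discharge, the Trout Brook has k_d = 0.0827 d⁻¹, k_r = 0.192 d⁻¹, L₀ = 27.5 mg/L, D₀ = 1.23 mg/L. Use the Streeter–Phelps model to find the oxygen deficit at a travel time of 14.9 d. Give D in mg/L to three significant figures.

k_d L₀/(k_r−k_d) = 0.0827×27.5/(0.192−0.0827) = 2.274/0.1093 = 20.81 mg/L.
e^(−k_d t) = e^(−0.0827×14.90) = 0.2916; e^(−k_r t) = e^(−0.192×14.90) = 0.05722.
D = 20.81 × (0.2916 − 0.05722) + 1.23 × 0.05722 = 4.878 + 0.07038 = 4.948 mg/L.

D ≈ 4.95 mg/L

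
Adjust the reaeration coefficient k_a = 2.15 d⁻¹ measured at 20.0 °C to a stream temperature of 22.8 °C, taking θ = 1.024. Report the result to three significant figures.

k_a ≈ 2.30 d⁻¹

k_a(T₂) = k_a(T₁) · θ^(T₂−T₁) = 2.15 × 1.024^(22.8−20.0)
= 2.15 × 1.024^2.80 = 2.15 × 1.069 = 2.298 d⁻¹.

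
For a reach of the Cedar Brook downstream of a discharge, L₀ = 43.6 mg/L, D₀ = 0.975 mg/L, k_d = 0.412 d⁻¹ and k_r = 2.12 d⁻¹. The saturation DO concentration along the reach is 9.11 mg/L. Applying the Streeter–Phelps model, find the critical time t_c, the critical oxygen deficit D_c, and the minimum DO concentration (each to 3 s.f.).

t_c ≈ 0.902 d; D_c ≈ 5.84 mg/L; min DO ≈ 3.27 mg/L

t_c = [1/(k_r−k_d)] ln[(k_r/k_d)(1 − D₀(k_r−k_d)/(k_d L₀))]
= [1/(2.12−0.412)] ln[(2.12/0.412)(1 − 0.975×1.708/(0.412×43.6))]
= (1/1.708) ln[5.146 × 0.9073] = 0.5855 × ln(4.669) = 0.5855 × 1.541 = 0.9021 d.
L(t_c) = L₀ e^(−k_d t_c) = 43.6 × 0.6896 = 30.07 mg/L, and at the critical point k_r D_c = k_d L, so D_c = (0.412/2.12) × 30.07 = 5.843 mg/L.
Minimum DO = C_s − D_c = 9.11 − 5.843 = 3.267 mg/L.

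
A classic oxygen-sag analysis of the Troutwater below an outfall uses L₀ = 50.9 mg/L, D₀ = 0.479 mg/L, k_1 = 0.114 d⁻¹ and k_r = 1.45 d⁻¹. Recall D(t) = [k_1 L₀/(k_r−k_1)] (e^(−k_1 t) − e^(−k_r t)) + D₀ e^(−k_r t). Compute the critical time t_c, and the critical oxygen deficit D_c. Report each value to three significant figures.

t_c ≈ 1.82 d; D_c ≈ 3.25 mg/L

At the critical point dD/dt = 0, so k_1 L₀ e^(−k_1 t) = k_r D. Substituting D(t) from the Streeter–Phelps equation and solving for t gives
t_c = ln[(k_r/k_1)(1 − D₀(k_r−k_1)/(k_1 L₀))] / (k_r−k_1).
Here k_r−k_1 = 1.336 d⁻¹ and 1 − D₀(k_r−k_1)/(k_1 L₀) = 1 − 0.479×1.336/(0.114×50.9) = 0.8897, so
t_c = ln(12.72 × 0.8897) / 1.336 = 2.426 / 1.336 = 1.816 d.
L(t_c) = L₀ e^(−k_1 t_c) = 50.9 × 0.8130 = 41.38 mg/L, and at the critical point k_r D_c = k_1 L, so D_c = (0.114/1.45) × 41.38 = 3.253 mg/L.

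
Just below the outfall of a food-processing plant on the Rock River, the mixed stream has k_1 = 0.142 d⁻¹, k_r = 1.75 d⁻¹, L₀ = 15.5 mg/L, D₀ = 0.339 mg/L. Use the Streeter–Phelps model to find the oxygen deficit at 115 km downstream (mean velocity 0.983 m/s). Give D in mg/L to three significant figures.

Travel time t = x/v = 115 km / (0.983 m/s) = 115000 m / 0.983 m/s = 117000 s = 1.354 d.
k_1 L₀/(k_r−k_1) = 0.142×15.5/(1.75−0.142) = 2.201/1.608 = 1.369 mg/L.
e^(−k_1 t) = e^(−0.142×1.354) = 0.8251; e^(−k_r t) = e^(−1.75×1.354) = 0.09352.
D = 1.369 × (0.8251 − 0.09352) + 0.339 × 0.09352 = 1.001 + 0.03170 = 1.033 mg/L.

D ≈ 1.03 mg/L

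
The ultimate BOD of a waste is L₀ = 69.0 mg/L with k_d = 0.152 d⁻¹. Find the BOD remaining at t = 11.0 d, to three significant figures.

L ≈ 13.0 mg/L

L_t = L₀ e^(−k_d t) = 69.0 × e^(−0.152×11.0) = 69.0 × 0.1879 = 12.96 mg/L.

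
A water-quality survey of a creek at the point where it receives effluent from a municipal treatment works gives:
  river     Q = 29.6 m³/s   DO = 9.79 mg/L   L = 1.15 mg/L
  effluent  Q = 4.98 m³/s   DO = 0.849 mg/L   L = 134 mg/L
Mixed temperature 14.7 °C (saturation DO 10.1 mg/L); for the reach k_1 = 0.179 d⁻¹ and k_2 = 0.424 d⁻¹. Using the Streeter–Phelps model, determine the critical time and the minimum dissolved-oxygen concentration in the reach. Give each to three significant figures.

Mixed DO = (29.6×9.79 + 4.98×0.849)/(29.6+4.98) = 294.0/34.58 = 8.502 mg/L.
Mixed L₀ = (29.6×1.15 + 4.98×134)/(34.58) = 701.4/34.58 = 20.28 mg/L.
Initial deficit D₀ = C_s − DO₀ = 10.1 − 8.502 = 1.598 mg/L.
t_c = (1/0.2450) ln[(0.424/0.179)(1 − 1.598×0.2450/(0.179×20.28))] = 4.082 × ln(2.113) = 3.054 d.
D_c = (0.179/0.424) × 20.28 × e^(−0.179×3.054) = 0.4222 × 20.28 × 0.5789 = 4.957 mg/L.
Minimum DO = 10.1 − 4.957 = 5.143 mg/L.

t_c ≈ 3.05 d; minimum DO ≈ 5.14 mg/L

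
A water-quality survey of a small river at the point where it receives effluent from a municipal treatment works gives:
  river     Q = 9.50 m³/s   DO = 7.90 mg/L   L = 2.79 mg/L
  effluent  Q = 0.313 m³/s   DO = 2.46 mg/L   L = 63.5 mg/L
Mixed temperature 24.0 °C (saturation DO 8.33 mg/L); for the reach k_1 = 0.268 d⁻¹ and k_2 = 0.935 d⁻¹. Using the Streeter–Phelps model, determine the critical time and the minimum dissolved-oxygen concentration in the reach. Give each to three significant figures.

t_c ≈ 1.30 d; minimum DO ≈ 7.37 mg/L

Mixed DO = (9.50×7.90 + 0.313×2.46)/(9.50+0.313) = 75.82/9.813 = 7.726 mg/L.
Mixed L₀ = (9.50×2.79 + 0.313×63.5)/(9.813) = 46.38/9.813 = 4.726 mg/L.
Initial deficit D₀ = C_s − DO₀ = 8.33 − 7.726 = 0.6035 mg/L.
t_c = (1/0.6670) ln[(0.935/0.268)(1 − 0.6035×0.6670/(0.268×4.726))] = 1.499 × ln(2.380) = 1.300 d.
D_c = (0.268/0.935) × 4.726 × e^(−0.268×1.300) = 0.2866 × 4.726 × 0.7058 = 0.9562 mg/L.
Minimum DO = 8.33 − 0.9562 = 7.374 mg/L.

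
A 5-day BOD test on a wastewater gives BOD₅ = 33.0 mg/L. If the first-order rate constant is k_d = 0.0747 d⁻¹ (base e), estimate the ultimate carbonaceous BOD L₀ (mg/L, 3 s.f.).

BOD₅ = L₀(1 − e^(−5k_d)) ⇒ L₀ = BOD₅ / (1 − e^(−5×0.0747))
= 33.0 / (1 − 0.6883) = 33.0 / 0.3117 = 105.9 mg/L.

L₀ ≈ 106 mg/L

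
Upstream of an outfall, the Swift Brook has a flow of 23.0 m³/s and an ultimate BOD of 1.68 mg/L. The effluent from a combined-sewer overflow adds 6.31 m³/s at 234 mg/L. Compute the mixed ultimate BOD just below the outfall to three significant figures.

Flow-weighted mixing: C = (Q_r C_r + Q_w C_w)/(Q_r + Q_w)
= (23.0×1.68 + 6.31×234)/(23.0 + 6.31) = 1515/29.31 = 51.69 mg/L.

51.7 mg/L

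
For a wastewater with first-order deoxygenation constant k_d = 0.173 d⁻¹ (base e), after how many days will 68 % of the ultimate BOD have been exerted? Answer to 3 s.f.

t ≈ 6.59 d

y/L₀ = 1 − e^(−k_d t) = 0.68 ⇒ e^(−k_d t) = 0.320
t = −ln(0.320) / 0.173 = 1.139 / 0.173 = 6.586 d.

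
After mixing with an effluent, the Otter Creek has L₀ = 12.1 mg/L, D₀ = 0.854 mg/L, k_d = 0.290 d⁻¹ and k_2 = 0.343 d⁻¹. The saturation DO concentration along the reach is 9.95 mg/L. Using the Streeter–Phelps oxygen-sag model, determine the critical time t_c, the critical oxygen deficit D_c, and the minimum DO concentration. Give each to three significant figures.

t_c ≈ 2.92 d; D_c ≈ 4.38 mg/L; min DO ≈ 5.57 mg/L

t_c = [1/(k_2−k_d)] ln[(k_2/k_d)(1 − D₀(k_2−k_d)/(k_d L₀))]
= [1/(0.343−0.290)] ln[(0.343/0.290)(1 − 0.854×0.05300/(0.290×12.1))]
= (1/0.05300) ln[1.183 × 0.9871] = 18.87 × ln(1.168) = 18.87 × 0.1549 = 2.922 d.
D_c = (k_d/k_2) L₀ e^(−k_d t_c) = (0.290/0.343) × 12.1 × e^(−0.290×2.922) = 0.8455 × 12.1 × 0.4285 = 4.384 mg/L.
Minimum DO = C_s − D_c = 9.95 − 4.384 = 5.566 mg/L.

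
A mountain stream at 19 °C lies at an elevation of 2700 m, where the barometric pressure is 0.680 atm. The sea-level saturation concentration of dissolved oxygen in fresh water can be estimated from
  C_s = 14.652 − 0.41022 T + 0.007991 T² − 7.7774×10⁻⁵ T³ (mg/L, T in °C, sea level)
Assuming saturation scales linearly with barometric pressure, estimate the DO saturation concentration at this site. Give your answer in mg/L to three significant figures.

At sea level: C_s = 14.652 − 0.41022×19 + 0.007991×19² − 7.7774×10⁻⁵×19³ = 9.209 mg/L.
Pressure correction: C_s' = 9.209 × 0.680 = 6.262 mg/L.

C_s ≈ 6.26 mg/L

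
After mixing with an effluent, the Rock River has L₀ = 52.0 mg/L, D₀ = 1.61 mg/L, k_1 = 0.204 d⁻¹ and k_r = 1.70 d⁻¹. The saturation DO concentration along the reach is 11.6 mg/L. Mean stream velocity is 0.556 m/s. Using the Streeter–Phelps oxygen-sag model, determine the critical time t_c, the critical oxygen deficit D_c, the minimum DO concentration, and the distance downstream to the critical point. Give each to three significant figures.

t_c = [1/(k_r−k_1)] ln[(k_r/k_1)(1 − D₀(k_r−k_1)/(k_1 L₀))]
= [1/(1.70−0.204)] ln[(1.70/0.204)(1 − 1.61×1.496/(0.204×52.0))]
= (1/1.496) ln[8.333 × 0.7729] = 0.6684 × ln(6.441) = 0.6684 × 1.863 = 1.245 d.
L(t_c) = L₀ e^(−k_1 t_c) = 52.0 × 0.7757 = 40.34 mg/L, and at the critical point k_r D_c = k_1 L, so D_c = (0.204/1.70) × 40.34 = 4.840 mg/L.
Minimum DO = C_s − D_c = 11.6 − 4.840 = 6.760 mg/L.
x_c = v t_c = 0.556 m/s × 1.245 d × 86400 s/d = 59810 m ≈ 59.8 km.

t_c ≈ 1.25 d; D_c ≈ 4.84 mg/L; min DO ≈ 6.76 mg/L; x_c ≈ 59.8 km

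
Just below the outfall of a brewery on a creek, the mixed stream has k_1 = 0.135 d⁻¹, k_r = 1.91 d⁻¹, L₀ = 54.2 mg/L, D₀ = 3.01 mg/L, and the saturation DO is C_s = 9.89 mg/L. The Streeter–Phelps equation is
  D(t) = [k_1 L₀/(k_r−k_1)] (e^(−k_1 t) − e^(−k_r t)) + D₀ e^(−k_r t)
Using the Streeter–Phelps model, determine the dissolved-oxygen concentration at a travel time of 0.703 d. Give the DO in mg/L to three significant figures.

DO ≈ 6.43 mg/L

k_1 L₀/(k_r−k_1) = 0.135×54.2/(1.91−0.135) = 7.317/1.775 = 4.122 mg/L.
e^(−k_1 t) = e^(−0.135×0.7030) = 0.9095; e^(−k_r t) = e^(−1.91×0.7030) = 0.2611.
D = 4.122 × (0.9095 − 0.2611) + 3.01 × 0.2611 = 2.673 + 0.7860 = 3.459 mg/L.
DO = C_s − D = 9.89 − 3.459 = 6.431 mg/L.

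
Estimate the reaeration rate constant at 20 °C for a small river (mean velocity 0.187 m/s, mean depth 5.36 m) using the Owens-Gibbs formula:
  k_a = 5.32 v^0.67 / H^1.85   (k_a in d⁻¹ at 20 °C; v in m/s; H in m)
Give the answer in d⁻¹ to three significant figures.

k_a ≈ 0.0775 d⁻¹

k_a = 5.32 × 0.187^0.67 / 5.36^1.85 = 5.32 × 0.3252 / 22.33 = 0.07746 d⁻¹.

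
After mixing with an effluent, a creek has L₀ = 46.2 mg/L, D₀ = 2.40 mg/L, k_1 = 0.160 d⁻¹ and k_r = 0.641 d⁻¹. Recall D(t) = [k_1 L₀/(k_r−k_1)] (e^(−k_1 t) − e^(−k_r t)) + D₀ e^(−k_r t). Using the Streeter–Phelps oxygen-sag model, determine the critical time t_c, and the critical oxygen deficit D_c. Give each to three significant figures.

t_c ≈ 2.53 d; D_c ≈ 7.69 mg/L

With k_r/k_1 = 4.006 and 1 − D₀(k_r−k_1)/(k_1 L₀) = 0.8438,
t_c = ln(4.006 × 0.8438) / (0.641 − 0.160) = ln(3.381) / 0.4810 = 1.218/0.4810 = 2.532 d.
L(t_c) = L₀ e^(−k_1 t_c) = 46.2 × 0.6669 = 30.81 mg/L, and at the critical point k_r D_c = k_1 L, so D_c = (0.160/0.641) × 30.81 = 7.690 mg/L.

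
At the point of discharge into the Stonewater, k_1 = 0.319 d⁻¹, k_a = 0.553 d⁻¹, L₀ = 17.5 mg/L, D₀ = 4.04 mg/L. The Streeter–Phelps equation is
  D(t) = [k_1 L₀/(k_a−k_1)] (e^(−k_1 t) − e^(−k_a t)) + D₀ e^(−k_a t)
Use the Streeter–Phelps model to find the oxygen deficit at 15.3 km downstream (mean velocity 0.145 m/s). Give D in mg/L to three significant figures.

D ≈ 6.07 mg/L

Travel time t = x/v = 15.3 km / (0.145 m/s) = 15300 m / 0.145 m/s = 105500 s = 1.221 d.
k_1 L₀/(k_a−k_1) = 0.319×17.5/(0.553−0.319) = 5.583/0.2340 = 23.86 mg/L.
e^(−k_1 t) = e^(−0.319×1.221) = 0.6773; e^(−k_a t) = e^(−0.553×1.221) = 0.5090.
D = 23.86 × (0.6773 − 0.5090) + 4.04 × 0.5090 = 4.017 + 2.056 = 6.073 mg/L.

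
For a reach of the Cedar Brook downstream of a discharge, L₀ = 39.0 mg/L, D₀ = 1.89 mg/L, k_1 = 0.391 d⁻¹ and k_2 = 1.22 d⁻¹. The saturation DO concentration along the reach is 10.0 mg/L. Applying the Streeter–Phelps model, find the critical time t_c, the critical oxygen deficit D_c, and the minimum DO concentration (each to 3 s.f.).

t_c = [1/(k_2−k_1)] ln[(k_2/k_1)(1 − D₀(k_2−k_1)/(k_1 L₀))]
= [1/(1.22−0.391)] ln[(1.22/0.391)(1 − 1.89×0.8290/(0.391×39.0))]
= (1/0.8290) ln[3.120 × 0.8973] = 1.206 × ln(2.800) = 1.206 × 1.029 = 1.242 d.
D_c = (k_1/k_2) L₀ e^(−k_1 t_c) = (0.391/1.22) × 39.0 × e^(−0.391×1.242) = 0.3205 × 39.0 × 0.6154 = 7.691 mg/L.
Minimum DO = C_s − D_c = 10.0 − 7.691 = 2.309 mg/L.

t_c ≈ 1.24 d; D_c ≈ 7.69 mg/L; min DO ≈ 2.31 mg/L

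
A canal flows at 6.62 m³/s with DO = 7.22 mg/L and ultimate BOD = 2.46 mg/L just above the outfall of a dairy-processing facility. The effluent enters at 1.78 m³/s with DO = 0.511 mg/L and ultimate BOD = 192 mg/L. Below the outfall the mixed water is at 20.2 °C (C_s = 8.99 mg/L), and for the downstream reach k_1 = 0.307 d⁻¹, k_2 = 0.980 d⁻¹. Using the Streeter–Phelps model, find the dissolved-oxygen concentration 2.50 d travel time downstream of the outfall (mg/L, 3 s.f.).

DO ≈ 1.37 mg/L

Mixed DO = (6.62×7.22 + 1.78×0.511)/(6.62+1.78) = 48.71/8.400 = 5.798 mg/L.
Mixed L₀ = (6.62×2.46 + 1.78×192)/(8.400) = 358.0/8.400 = 42.62 mg/L.
Initial deficit D₀ = C_s − DO₀ = 8.99 − 5.798 = 3.192 mg/L.
D(2.50) = [0.307×42.62/(0.980−0.307)](e^(−0.307×2.50) − e^(−0.980×2.50)) + 3.192 e^(−0.980×2.50)
= 19.44 × (0.4642 − 0.08629) + 3.192 × 0.08629 = 7.623 mg/L.
DO = 8.99 − 7.623 = 1.367 mg/L.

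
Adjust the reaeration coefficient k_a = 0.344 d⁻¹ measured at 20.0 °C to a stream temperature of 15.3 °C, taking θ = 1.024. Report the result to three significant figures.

k_a(T₂) = k_a(T₁) · θ^(T₂−T₁) = 0.344 × 1.024^(15.3−20.0)
= 0.344 × 1.024^-4.70 = 0.344 × 0.8945 = 0.3077 d⁻¹.

k_a ≈ 0.308 d⁻¹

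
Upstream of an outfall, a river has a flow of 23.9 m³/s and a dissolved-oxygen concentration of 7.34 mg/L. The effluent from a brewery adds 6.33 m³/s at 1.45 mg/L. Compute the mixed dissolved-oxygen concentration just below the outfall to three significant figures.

6.11 mg/L

Flow-weighted mixing: C = (Q_r C_r + Q_w C_w)/(Q_r + Q_w)
= (23.9×7.34 + 6.33×1.45)/(23.9 + 6.33) = 184.6/30.23 = 6.107 mg/L.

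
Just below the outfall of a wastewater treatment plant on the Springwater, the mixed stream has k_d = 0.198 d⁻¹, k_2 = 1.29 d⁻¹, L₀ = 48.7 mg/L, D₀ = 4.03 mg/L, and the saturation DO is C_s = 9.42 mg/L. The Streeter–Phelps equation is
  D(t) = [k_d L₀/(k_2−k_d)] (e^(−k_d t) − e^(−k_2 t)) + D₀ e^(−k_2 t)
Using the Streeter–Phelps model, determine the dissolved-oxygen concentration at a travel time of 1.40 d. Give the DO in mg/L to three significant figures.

k_d L₀/(k_2−k_d) = 0.198×48.7/(1.29−0.198) = 9.643/1.092 = 8.830 mg/L.
e^(−k_d t) = e^(−0.198×1.400) = 0.7579; e^(−k_2 t) = e^(−1.29×1.400) = 0.1643.
D = 8.830 × (0.7579 − 0.1643) + 4.03 × 0.1643 = 5.242 + 0.6622 = 5.904 mg/L.
DO = C_s − D = 9.42 − 5.904 = 3.516 mg/L.

DO ≈ 3.52 mg/L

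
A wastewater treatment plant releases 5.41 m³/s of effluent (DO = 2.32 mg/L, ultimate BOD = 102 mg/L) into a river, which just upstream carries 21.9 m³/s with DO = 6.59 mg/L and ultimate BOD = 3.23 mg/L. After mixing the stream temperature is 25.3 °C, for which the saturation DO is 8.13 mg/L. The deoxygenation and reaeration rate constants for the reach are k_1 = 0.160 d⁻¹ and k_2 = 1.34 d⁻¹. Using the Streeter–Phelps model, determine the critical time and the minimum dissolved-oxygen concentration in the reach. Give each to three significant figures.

t_c ≈ 0.549 d; minimum DO ≈ 5.64 mg/L

Mixed DO = (21.9×6.59 + 5.41×2.32)/(21.9+5.41) = 156.9/27.31 = 5.744 mg/L.
Mixed L₀ = (21.9×3.23 + 5.41×102)/(27.31) = 622.6/27.31 = 22.80 mg/L.
Initial deficit D₀ = C_s − DO₀ = 8.13 − 5.744 = 2.386 mg/L.
t_c = (1/1.180) ln[(1.34/0.160)(1 − 2.386×1.180/(0.160×22.80))] = 0.8475 × ln(1.910) = 0.5486 d.
D_c = (0.160/1.34) × 22.80 × e^(−0.160×0.5486) = 0.1194 × 22.80 × 0.9160 = 2.493 mg/L.
Minimum DO = 8.13 − 2.493 = 5.637 mg/L.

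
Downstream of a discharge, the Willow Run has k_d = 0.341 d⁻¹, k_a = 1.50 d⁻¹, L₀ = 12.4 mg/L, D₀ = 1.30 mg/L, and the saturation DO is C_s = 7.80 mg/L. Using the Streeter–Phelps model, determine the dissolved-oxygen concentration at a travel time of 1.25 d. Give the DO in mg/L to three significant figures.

DO ≈ 5.78 mg/L

k_d L₀/(k_a−k_d) = 0.341×12.4/(1.50−0.341) = 4.228/1.159 = 3.648 mg/L.
e^(−k_d t) = e^(−0.341×1.250) = 0.6530; e^(−k_a t) = e^(−1.50×1.250) = 0.1534.
D = 3.648 × (0.6530 − 0.1534) + 1.30 × 0.1534 = 1.823 + 0.1994 = 2.022 mg/L.
DO = C_s − D = 7.80 − 2.022 = 5.778 mg/L.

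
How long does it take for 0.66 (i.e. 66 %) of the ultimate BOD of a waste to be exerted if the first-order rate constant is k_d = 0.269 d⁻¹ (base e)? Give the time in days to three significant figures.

y/L₀ = 1 − e^(−k_d t) = 0.66 ⇒ e^(−k_d t) = 0.340
t = −ln(0.340) / 0.269 = 1.079 / 0.269 = 4.010 d.

t ≈ 4.01 d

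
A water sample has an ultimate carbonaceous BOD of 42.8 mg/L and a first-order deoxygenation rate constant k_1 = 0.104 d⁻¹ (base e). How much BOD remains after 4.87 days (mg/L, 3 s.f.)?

L ≈ 25.8 mg/L

L_t = L₀ e^(−k_1 t) = 42.8 × e^(−0.104×4.87) = 42.8 × 0.6026 = 25.79 mg/L.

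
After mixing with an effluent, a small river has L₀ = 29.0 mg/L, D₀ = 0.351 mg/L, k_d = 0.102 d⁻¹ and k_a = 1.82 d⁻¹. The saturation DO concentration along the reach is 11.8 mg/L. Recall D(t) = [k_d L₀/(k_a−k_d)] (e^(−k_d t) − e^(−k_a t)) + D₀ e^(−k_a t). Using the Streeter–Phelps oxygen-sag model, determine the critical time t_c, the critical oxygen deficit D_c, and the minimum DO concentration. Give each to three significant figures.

t_c ≈ 1.54 d; D_c ≈ 1.39 mg/L; min DO ≈ 10.4 mg/L

t_c = [1/(k_a−k_d)] ln[(k_a/k_d)(1 − D₀(k_a−k_d)/(k_d L₀))]
= [1/(1.82−0.102)] ln[(1.82/0.102)(1 − 0.351×1.718/(0.102×29.0))]
= (1/1.718) ln[17.84 × 0.7961] = 0.5821 × ln(14.21) = 0.5821 × 2.654 = 1.545 d.
L(t_c) = L₀ e^(−k_d t_c) = 29.0 × 0.8542 = 24.77 mg/L, and at the critical point k_a D_c = k_d L, so D_c = (0.102/1.82) × 24.77 = 1.388 mg/L.
Minimum DO = C_s − D_c = 11.8 − 1.388 = 10.41 mg/L.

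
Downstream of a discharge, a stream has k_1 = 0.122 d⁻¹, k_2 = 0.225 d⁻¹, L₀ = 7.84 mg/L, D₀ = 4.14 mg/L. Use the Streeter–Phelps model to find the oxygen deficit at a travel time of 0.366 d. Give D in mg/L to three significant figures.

k_1 L₀/(k_2−k_1) = 0.122×7.84/(0.225−0.122) = 0.9565/0.1030 = 9.286 mg/L.
e^(−k_1 t) = e^(−0.122×0.3660) = 0.9563; e^(−k_2 t) = e^(−0.225×0.3660) = 0.9209.
D = 9.286 × (0.9563 − 0.9209) + 4.14 × 0.9209 = 0.3286 + 3.813 = 4.141 mg/L.

D ≈ 4.14 mg/L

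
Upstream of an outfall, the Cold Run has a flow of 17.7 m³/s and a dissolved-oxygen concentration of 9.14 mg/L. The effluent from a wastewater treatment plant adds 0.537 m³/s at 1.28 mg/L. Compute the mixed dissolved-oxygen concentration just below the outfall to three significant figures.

Flow-weighted mixing: C = (Q_r C_r + Q_w C_w)/(Q_r + Q_w)
= (17.7×9.14 + 0.537×1.28)/(17.7 + 0.537) = 162.5/18.24 = 8.909 mg/L.

8.91 mg/L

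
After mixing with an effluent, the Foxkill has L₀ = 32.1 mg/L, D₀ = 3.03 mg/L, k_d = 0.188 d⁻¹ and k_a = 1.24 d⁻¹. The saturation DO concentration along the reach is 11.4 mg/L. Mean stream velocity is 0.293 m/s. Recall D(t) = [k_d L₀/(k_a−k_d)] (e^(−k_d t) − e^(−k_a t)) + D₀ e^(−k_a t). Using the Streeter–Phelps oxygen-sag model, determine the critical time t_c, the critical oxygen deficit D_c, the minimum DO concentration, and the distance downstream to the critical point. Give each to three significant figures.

With k_a/k_d = 6.596 and 1 − D₀(k_a−k_d)/(k_d L₀) = 0.4718,
t_c = ln(6.596 × 0.4718) / (1.24 − 0.188) = ln(3.112) / 1.052 = 1.135/1.052 = 1.079 d.
D_c = (k_d/k_a) L₀ e^(−k_d t_c) = (0.188/1.24) × 32.1 × e^(−0.188×1.079) = 0.1516 × 32.1 × 0.8164 = 3.973 mg/L.
Minimum DO = C_s − D_c = 11.4 − 3.973 = 7.427 mg/L.
x_c = v t_c = 0.293 m/s × 1.079 d × 86400 s/d = 27320 m ≈ 27.3 km.

t_c ≈ 1.08 d; D_c ≈ 3.97 mg/L; min DO ≈ 7.43 mg/L; x_c ≈ 27.3 km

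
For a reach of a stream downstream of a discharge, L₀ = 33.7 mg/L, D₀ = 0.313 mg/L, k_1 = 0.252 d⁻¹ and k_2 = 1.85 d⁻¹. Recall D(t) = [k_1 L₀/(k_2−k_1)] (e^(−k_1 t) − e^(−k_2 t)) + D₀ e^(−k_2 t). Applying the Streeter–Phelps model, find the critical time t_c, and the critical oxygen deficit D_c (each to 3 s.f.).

At the critical point dD/dt = 0, so k_1 L₀ e^(−k_1 t) = k_2 D. Substituting D(t) from the Streeter–Phelps equation and solving for t gives
t_c = ln[(k_2/k_1)(1 − D₀(k_2−k_1)/(k_1 L₀))] / (k_2−k_1).
Here k_2−k_1 = 1.598 d⁻¹ and 1 − D₀(k_2−k_1)/(k_1 L₀) = 1 − 0.313×1.598/(0.252×33.7) = 0.9411, so
t_c = ln(7.341 × 0.9411) / 1.598 = 1.933 / 1.598 = 1.210 d.
L(t_c) = L₀ e^(−k_1 t_c) = 33.7 × 0.7373 = 24.85 mg/L, and at the critical point k_2 D_c = k_1 L, so D_c = (0.252/1.85) × 24.85 = 3.384 mg/L.

t_c ≈ 1.21 d; D_c ≈ 3.38 mg/L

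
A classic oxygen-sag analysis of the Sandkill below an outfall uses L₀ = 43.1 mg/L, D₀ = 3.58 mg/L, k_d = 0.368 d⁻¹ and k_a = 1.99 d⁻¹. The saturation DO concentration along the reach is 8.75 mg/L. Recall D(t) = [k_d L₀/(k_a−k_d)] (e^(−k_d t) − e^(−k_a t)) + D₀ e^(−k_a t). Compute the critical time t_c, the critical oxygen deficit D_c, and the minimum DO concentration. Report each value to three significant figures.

With k_a/k_d = 5.408 and 1 − D₀(k_a−k_d)/(k_d L₀) = 0.6339,
t_c = ln(5.408 × 0.6339) / (1.99 − 0.368) = ln(3.428) / 1.622 = 1.232/1.622 = 0.7595 d.
D_c = (k_d/k_a) L₀ e^(−k_d t_c) = (0.368/1.99) × 43.1 × e^(−0.368×0.7595) = 0.1849 × 43.1 × 0.7562 = 6.027 mg/L.
Minimum DO = C_s − D_c = 8.75 − 6.027 = 2.723 mg/L.

t_c ≈ 0.760 d; D_c ≈ 6.03 mg/L; min DO ≈ 2.72 mg/L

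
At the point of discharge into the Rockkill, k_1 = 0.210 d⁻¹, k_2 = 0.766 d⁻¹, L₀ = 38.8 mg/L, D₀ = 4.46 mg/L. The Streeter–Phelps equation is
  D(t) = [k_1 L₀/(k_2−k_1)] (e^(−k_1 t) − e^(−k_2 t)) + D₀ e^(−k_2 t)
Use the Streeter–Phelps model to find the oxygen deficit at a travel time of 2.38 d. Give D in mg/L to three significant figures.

D ≈ 7.24 mg/L

k_1 L₀/(k_2−k_1) = 0.210×38.8/(0.766−0.210) = 8.148/0.5560 = 14.65 mg/L.
e^(−k_1 t) = e^(−0.210×2.380) = 0.6067; e^(−k_2 t) = e^(−0.766×2.380) = 0.1615.
D = 14.65 × (0.6067 − 0.1615) + 4.46 × 0.1615 = 6.523 + 0.7204 = 7.244 mg/L.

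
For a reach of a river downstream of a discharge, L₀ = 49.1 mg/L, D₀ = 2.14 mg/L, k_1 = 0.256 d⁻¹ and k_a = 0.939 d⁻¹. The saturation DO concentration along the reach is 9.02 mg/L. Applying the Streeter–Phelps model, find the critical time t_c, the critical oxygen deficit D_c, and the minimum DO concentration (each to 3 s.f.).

t_c ≈ 1.72 d; D_c ≈ 8.61 mg/L; min DO ≈ 0.406 mg/L

t_c = [1/(k_a−k_1)] ln[(k_a/k_1)(1 − D₀(k_a−k_1)/(k_1 L₀))]
= [1/(0.939−0.256)] ln[(0.939/0.256)(1 − 2.14×0.6830/(0.256×49.1))]
= (1/0.6830) ln[3.668 × 0.8837] = 1.464 × ln(3.241) = 1.464 × 1.176 = 1.722 d.
D_c = (k_1/k_a) L₀ e^(−k_1 t_c) = (0.256/0.939) × 49.1 × e^(−0.256×1.722) = 0.2726 × 49.1 × 0.6435 = 8.614 mg/L.
Minimum DO = C_s − D_c = 9.02 − 8.614 = 0.4057 mg/L.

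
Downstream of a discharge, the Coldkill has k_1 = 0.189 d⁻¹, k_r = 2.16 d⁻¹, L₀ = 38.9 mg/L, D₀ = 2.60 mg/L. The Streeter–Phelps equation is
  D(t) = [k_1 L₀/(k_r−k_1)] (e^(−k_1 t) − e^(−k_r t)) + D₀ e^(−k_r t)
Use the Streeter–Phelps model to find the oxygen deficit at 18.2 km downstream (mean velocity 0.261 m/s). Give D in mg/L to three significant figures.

Travel time t = x/v = 18.2 km / (0.261 m/s) = 18200 m / 0.261 m/s = 69730 s = 0.8071 d.
k_1 L₀/(k_r−k_1) = 0.189×38.9/(2.16−0.189) = 7.352/1.971 = 3.730 mg/L.
e^(−k_1 t) = e^(−0.189×0.8071) = 0.8585; e^(−k_r t) = e^(−2.16×0.8071) = 0.1749.
D = 3.730 × (0.8585 − 0.1749) + 2.60 × 0.1749 = 2.550 + 0.4549 = 3.005 mg/L.

D ≈ 3.00 mg/L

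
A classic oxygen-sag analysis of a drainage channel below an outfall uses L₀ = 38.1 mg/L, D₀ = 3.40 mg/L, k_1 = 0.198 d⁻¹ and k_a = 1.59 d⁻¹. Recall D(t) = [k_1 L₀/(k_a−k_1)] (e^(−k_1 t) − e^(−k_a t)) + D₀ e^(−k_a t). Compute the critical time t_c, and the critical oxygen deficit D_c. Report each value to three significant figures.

At the critical point dD/dt = 0, so k_1 L₀ e^(−k_1 t) = k_a D. Substituting D(t) from the Streeter–Phelps equation and solving for t gives
t_c = ln[(k_a/k_1)(1 − D₀(k_a−k_1)/(k_1 L₀))] / (k_a−k_1).
Here k_a−k_1 = 1.392 d⁻¹ and 1 − D₀(k_a−k_1)/(k_1 L₀) = 1 − 3.40×1.392/(0.198×38.1) = 0.3726, so
t_c = ln(8.030 × 0.3726) / 1.392 = 1.096 / 1.392 = 0.7874 d.
L(t_c) = L₀ e^(−k_1 t_c) = 38.1 × 0.8556 = 32.60 mg/L, and at the critical point k_a D_c = k_1 L, so D_c = (0.198/1.59) × 32.60 = 4.060 mg/L.

t_c ≈ 0.787 d; D_c ≈ 4.06 mg/L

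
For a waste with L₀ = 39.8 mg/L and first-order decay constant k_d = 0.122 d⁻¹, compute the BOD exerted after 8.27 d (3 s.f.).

y ≈ 25.3 mg/L

y_t = L₀(1 − e^(−k_d t)) = 39.8 × (1 − e^(−0.122×8.27))
= 39.8 × (1 − 0.3646) = 39.8 × 0.6354 = 25.29 mg/L.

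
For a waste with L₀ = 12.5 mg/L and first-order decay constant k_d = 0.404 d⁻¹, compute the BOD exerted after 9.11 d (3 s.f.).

y ≈ 12.2 mg/L

y_t = L₀(1 − e^(−k_d t)) = 12.5 × (1 − e^(−0.404×9.11))
= 12.5 × (1 − 0.02521) = 12.5 × 0.9748 = 12.18 mg/L.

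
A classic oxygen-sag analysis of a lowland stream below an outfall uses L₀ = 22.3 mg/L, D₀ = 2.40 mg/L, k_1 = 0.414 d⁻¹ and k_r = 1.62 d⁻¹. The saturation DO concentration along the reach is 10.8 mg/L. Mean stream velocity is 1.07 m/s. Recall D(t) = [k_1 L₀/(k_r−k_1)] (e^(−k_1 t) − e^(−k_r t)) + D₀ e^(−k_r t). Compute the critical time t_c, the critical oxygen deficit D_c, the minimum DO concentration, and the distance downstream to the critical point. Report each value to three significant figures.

t_c ≈ 0.819 d; D_c ≈ 4.06 mg/L; min DO ≈ 6.74 mg/L; x_c ≈ 75.7 km

At the critical point dD/dt = 0, so k_1 L₀ e^(−k_1 t) = k_r D. Substituting D(t) from the Streeter–Phelps equation and solving for t gives
t_c = ln[(k_r/k_1)(1 − D₀(k_r−k_1)/(k_1 L₀))] / (k_r−k_1).
Here k_r−k_1 = 1.206 d⁻¹ and 1 − D₀(k_r−k_1)/(k_1 L₀) = 1 − 2.40×1.206/(0.414×22.3) = 0.6865, so
t_c = ln(3.913 × 0.6865) / 1.206 = 0.9881 / 1.206 = 0.8194 d.
D_c = (k_1/k_r) L₀ e^(−k_1 t_c) = (0.414/1.62) × 22.3 × e^(−0.414×0.8194) = 0.2556 × 22.3 × 0.7123 = 4.059 mg/L.
Minimum DO = C_s − D_c = 10.8 − 4.059 = 6.741 mg/L.
x_c = v t_c = 1.07 m/s × 0.8194 d × 86400 s/d = 75750 m ≈ 75.7 km.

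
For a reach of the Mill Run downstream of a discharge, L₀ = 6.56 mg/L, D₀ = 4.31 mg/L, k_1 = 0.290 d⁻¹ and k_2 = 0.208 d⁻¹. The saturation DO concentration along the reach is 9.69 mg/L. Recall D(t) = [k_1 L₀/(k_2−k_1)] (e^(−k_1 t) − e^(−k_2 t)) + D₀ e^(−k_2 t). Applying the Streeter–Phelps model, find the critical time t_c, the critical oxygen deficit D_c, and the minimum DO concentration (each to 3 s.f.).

At the critical point dD/dt = 0, so k_1 L₀ e^(−k_1 t) = k_2 D. Substituting D(t) from the Streeter–Phelps equation and solving for t gives
t_c = ln[(k_2/k_1)(1 − D₀(k_2−k_1)/(k_1 L₀))] / (k_2−k_1).
Here k_2−k_1 = -0.08200 d⁻¹ and 1 − D₀(k_2−k_1)/(k_1 L₀) = 1 − 4.31×-0.08200/(0.290×6.56) = 1.186, so
t_c = ln(0.7172 × 1.186) / -0.08200 = -0.1619 / -0.08200 = 1.975 d.
L(t_c) = L₀ e^(−k_1 t_c) = 6.56 × 0.5640 = 3.700 mg/L, and at the critical point k_2 D_c = k_1 L, so D_c = (0.290/0.208) × 3.700 = 5.158 mg/L.
Minimum DO = C_s − D_c = 9.69 − 5.158 = 4.532 mg/L.

t_c ≈ 1.97 d; D_c ≈ 5.16 mg/L; min DO ≈ 4.53 mg/L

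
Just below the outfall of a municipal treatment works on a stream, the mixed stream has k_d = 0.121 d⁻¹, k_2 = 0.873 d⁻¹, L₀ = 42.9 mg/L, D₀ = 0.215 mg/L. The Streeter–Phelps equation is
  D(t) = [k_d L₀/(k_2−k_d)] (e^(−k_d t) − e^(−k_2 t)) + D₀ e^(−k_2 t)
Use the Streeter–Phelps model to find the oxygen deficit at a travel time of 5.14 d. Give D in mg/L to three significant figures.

k_d L₀/(k_2−k_d) = 0.121×42.9/(0.873−0.121) = 5.191/0.7520 = 6.903 mg/L.
e^(−k_d t) = e^(−0.121×5.140) = 0.5369; e^(−k_2 t) = e^(−0.873×5.140) = 0.01125.
D = 6.903 × (0.5369 − 0.01125) + 0.215 × 0.01125 = 3.628 + 0.002419 = 3.631 mg/L.

D ≈ 3.63 mg/L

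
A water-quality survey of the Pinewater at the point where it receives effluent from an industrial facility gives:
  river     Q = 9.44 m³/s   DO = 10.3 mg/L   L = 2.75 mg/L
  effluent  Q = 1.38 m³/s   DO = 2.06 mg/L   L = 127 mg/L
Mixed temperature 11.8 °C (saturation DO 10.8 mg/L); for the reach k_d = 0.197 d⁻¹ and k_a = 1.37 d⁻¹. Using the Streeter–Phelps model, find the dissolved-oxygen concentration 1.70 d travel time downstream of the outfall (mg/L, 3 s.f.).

DO ≈ 8.72 mg/L

Mixed DO = (9.44×10.3 + 1.38×2.06)/(9.44+1.38) = 100.1/10.82 = 9.249 mg/L.
Mixed L₀ = (9.44×2.75 + 1.38×127)/(10.82) = 201.2/10.82 = 18.60 mg/L.
Initial deficit D₀ = C_s − DO₀ = 10.8 − 9.249 = 1.551 mg/L.
D(1.70) = [0.197×18.60/(1.37−0.197)](e^(−0.197×1.70) − e^(−1.37×1.70)) + 1.551 e^(−1.37×1.70)
= 3.123 × (0.7154 − 0.09739) + 1.551 × 0.09739 = 2.081 mg/L.
DO = 10.8 − 2.081 = 8.719 mg/L.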